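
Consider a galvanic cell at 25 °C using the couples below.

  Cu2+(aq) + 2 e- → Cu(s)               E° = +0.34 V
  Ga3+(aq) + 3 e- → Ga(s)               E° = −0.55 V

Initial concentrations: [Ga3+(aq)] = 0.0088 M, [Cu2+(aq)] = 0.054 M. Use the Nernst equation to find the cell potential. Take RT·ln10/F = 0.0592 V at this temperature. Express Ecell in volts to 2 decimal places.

+0.89 V

The Cu²⁺/Cu couple has the more positive E°, so it is the cathode; Ga³⁺/Ga is the anode.
E°cell = E°cat − E°an = +0.34 − (−0.55) = +0.89 V; n = 6.
Balancing gives 3 Cu2+(aq) + 2 Ga(s) → 3 Cu(s) + 2 Ga3+(aq); hence Q = [Ga3+(aq)]^2 / [Cu2+(aq)]^3 = 0.492 (log Q = −0.308).
E = E° − (0.0592/n)·log Q = +0.89 − (0.0592/6)(−0.308) = +0.89 V.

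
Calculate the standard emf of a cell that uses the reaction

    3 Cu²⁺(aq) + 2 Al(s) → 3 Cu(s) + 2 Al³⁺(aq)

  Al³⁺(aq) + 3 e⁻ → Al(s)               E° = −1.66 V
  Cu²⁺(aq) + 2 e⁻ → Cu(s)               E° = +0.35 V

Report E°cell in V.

+2.01 V

Cu²⁺(aq) gains electrons, so the Cu²⁺/Cu couple is the cathode; the Al³⁺/Al couple is the anode.
E°cell = E°(cathode) − E°(anode) = +0.35 − (−1.66) = +2.01 V.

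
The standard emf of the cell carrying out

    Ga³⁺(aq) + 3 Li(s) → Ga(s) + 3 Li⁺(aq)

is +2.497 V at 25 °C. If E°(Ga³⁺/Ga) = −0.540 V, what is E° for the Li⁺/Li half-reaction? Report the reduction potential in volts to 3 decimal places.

In the reaction as written the Ga³⁺/Ga couple is reduced (cathode) and Li⁺/Li is oxidized (anode), so E°cell = E°(Ga³⁺/Ga) − E°(Li⁺/Li).
E°(Li⁺/Li) = E°(cathode) − E°cell = −0.540 − (+2.497) = −3.037 V.

−3.037 V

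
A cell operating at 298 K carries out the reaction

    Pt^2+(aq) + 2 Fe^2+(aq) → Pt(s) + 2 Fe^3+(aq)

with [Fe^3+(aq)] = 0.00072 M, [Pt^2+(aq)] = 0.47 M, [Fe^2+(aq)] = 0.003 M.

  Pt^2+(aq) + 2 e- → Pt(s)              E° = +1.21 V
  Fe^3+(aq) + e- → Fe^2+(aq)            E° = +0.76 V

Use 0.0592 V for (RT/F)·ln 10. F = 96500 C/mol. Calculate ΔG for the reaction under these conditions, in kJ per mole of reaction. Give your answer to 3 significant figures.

With Pt²⁺/Pt reduced at the cathode, E°cell = +1.21 − (+0.76) = +0.45 V and n = 2.
Here Q = [Fe^3+(aq)]^2 / ([Pt^2+(aq)]·[Fe^2+(aq)]^2) = 0.123 (log Q = −0.912), giving E = +0.45 − (0.0592/2)·(−0.912) = +0.4770 V.
Finally ΔG = −nFE = −(2)(96500 C/mol)(+0.4770 V) = −92.1 kJ/mol.

−92.1 kJ/mol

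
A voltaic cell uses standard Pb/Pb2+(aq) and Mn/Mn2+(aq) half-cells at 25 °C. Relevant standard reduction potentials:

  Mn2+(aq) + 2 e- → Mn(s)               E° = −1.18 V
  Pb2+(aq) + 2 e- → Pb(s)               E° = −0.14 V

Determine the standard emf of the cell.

+1.04 V

Of the two couples in this cell, the one with the more positive reduction potential is reduced at the cathode: here that is Pb²⁺/Pb (−0.14 V); Mn²⁺/Mn (−1.18 V) is the anode.
E°cell = E°(cathode) − E°(anode) = −0.14 − (−1.18) = +1.04 V.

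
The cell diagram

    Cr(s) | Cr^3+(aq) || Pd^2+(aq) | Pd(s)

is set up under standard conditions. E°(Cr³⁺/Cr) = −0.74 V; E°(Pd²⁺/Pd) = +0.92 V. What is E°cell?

+1.66 V

By convention the left-hand electrode in cell notation is the anode (oxidation) and the right-hand electrode is the cathode (reduction).
E°cell = E°(right) − E°(left) = +0.92 − (−0.74) = +1.66 V.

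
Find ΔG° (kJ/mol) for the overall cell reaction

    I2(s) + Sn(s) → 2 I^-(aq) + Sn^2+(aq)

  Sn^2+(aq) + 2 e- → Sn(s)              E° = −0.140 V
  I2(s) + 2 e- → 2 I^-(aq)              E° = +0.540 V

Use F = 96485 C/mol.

In the reaction as written I2(s) is reduced, so the I₂/I⁻ couple is the cathode and Sn²⁺/Sn is the anode.
E°cell = +0.540 − (−0.140) = +0.680 V; balancing electrons gives n = 2.
ΔG° = −nFE°cell = −(2)(96485)(+0.680) J/mol = −131 kJ/mol.

−131 kJ/mol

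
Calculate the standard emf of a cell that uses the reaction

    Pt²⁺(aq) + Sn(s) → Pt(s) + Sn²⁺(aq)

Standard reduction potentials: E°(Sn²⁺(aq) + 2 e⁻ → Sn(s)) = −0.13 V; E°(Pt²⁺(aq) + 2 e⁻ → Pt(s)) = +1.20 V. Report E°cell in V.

+1.33 V

In the reaction as written, Pt²⁺(aq) is reduced (cathode) and Sn²⁺(aq) is produced by oxidation at the anode.
E°cell = E°(cathode) − E°(anode) = +1.20 − (−0.13) = +1.33 V.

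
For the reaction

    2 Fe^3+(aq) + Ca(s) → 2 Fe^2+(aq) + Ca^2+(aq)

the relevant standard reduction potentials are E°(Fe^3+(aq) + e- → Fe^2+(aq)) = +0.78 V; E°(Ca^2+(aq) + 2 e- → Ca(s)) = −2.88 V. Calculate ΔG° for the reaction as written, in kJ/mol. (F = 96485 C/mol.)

−706 kJ/mol

In the reaction as written Fe^3+(aq) is reduced, so the Fe³⁺/Fe²⁺ couple is the cathode and Ca²⁺/Ca is the anode.
E°cell = +0.78 − (−2.88) = +3.66 V; balancing electrons gives n = 2.
ΔG° = −nFE°cell = −(2)(96485)(+3.66) J/mol = −706 kJ/mol.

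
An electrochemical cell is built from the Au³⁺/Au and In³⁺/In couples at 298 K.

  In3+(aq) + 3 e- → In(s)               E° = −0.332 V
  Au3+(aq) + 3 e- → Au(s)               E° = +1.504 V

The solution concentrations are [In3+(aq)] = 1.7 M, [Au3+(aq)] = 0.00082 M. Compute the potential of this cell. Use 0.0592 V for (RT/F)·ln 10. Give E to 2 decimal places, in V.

+1.77 V

Au³⁺/Au is reduced (cathode, E° = +1.504 V) and In³⁺/In is oxidized (anode).
The standard potential is +1.504 − (−0.332) = +1.836 V and the balanced reaction transfers n = 3 electrons.
Balancing gives Au3+(aq) + In(s) → Au(s) + In3+(aq); hence Q = [In3+(aq)] / [Au3+(aq)] = 2.07×10^3 (log Q = 3.317).
By the Nernst equation, E = +1.836 − (0.0592/3)·(3.317) = +1.77 V.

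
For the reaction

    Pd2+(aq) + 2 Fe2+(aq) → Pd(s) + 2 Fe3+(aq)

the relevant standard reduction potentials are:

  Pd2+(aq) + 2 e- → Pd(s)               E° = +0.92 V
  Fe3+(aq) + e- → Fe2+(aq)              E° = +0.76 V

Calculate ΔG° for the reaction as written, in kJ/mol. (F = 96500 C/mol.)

−30.9 kJ/mol

In the reaction as written Pd2+(aq) is reduced, so the Pd²⁺/Pd couple is the cathode and Fe³⁺/Fe²⁺ is the anode.
E°cell = +0.92 − (+0.76) = +0.16 V; balancing electrons gives n = 2.
ΔG° = −nFE°cell = −(2)(96500)(+0.16) J/mol = −30.9 kJ/mol.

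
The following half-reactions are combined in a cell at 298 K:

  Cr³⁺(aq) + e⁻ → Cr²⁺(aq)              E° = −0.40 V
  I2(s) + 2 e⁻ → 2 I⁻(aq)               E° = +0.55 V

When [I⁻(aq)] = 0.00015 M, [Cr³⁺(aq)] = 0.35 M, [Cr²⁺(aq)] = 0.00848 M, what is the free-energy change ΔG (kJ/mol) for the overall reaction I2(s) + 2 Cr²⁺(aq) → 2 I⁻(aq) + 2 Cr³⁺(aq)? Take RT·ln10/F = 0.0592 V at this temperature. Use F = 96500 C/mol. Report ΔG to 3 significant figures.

−209 kJ/mol

The standard cell potential is +0.55 − (−0.40) = +0.95 V, with n = 2 electrons in the balanced equation.
Here Q = ([I⁻(aq)]^2·[Cr³⁺(aq)]^2) / [Cr²⁺(aq)]^2 = 3.83×10^−5 (log Q = −4.416), giving E = +0.95 − (0.0592/2)·(−4.416) = +1.0807 V.
Then ΔG = −nFE = −2 × 96500 × +1.0807 J/mol = −209 kJ/mol.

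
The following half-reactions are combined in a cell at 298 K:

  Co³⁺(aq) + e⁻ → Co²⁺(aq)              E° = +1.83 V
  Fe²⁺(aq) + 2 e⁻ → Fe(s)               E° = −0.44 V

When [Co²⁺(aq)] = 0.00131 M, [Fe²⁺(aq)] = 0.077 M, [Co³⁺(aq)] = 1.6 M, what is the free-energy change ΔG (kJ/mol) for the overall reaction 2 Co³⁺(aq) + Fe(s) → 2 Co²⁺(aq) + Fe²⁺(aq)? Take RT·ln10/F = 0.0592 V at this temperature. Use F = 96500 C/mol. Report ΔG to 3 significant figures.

−480 kJ/mol

With Co³⁺/Co²⁺ reduced at the cathode, E°cell = +1.83 − (−0.44) = +2.27 V and n = 2.
The reaction quotient is ([Co²⁺(aq)]^2·[Fe²⁺(aq)]) / [Co³⁺(aq)]^2 = 5.16×10^−8; by Nernst, E = +2.27 − (0.0592/2)(−7.287) = +2.4857 V.
Then ΔG = −nFE = −2 × 96500 × +2.4857 J/mol = −480 kJ/mol.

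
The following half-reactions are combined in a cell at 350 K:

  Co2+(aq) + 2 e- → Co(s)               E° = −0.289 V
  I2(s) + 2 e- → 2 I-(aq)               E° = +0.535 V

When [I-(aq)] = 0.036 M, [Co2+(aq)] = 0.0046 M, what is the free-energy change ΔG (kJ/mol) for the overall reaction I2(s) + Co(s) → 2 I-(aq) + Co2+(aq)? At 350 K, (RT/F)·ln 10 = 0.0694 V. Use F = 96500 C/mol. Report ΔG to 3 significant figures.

−194 kJ/mol

The standard cell potential is +0.535 − (−0.289) = +0.824 V, with n = 2 electrons in the balanced equation.
Q = [I-(aq)]^2·[Co2+(aq)] = 5.96×10^−6, so log Q = −5.225 and E = +0.824 − (0.0694/2)(−5.225) = +1.0053 V.
Finally ΔG = −nFE = −(2)(96500 C/mol)(+1.0053 V) = −194 kJ/mol.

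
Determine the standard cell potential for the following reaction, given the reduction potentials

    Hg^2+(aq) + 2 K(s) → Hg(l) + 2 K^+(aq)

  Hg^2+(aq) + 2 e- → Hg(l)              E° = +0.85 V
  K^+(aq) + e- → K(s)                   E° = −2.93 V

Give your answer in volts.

Hg^2+(aq) gains electrons, so the Hg²⁺/Hg couple is the cathode; the K⁺/K couple is the anode.
E°cell = E°(cathode) − E°(anode) = +0.85 − (−2.93) = +3.78 V.

+3.78 V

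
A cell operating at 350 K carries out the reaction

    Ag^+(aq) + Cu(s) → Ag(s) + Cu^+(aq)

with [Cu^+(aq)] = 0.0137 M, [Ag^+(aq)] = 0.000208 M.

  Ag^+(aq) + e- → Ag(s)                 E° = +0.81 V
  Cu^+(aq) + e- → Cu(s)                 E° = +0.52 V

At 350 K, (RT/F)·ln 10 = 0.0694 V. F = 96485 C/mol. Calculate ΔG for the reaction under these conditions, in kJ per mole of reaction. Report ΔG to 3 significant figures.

The standard cell potential is +0.81 − (+0.52) = +0.29 V, with n = 1 electron in the balanced equation.
Q = [Cu^+(aq)] / [Ag^+(aq)] = 65.9, so log Q = 1.819 and E = +0.29 − (0.0694/1)(1.819) = +0.1638 V.
Finally ΔG = −nFE = −(1)(96485 C/mol)(+0.1638 V) = −15.8 kJ/mol.

−15.8 kJ/mol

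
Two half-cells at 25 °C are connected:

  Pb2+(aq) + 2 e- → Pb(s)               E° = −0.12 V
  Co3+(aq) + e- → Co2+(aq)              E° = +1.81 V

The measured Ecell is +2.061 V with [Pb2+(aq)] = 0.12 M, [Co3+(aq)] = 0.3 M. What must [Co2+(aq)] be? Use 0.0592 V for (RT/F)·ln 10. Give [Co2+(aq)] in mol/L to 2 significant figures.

0.0053 M

With Co³⁺/Co²⁺ at the cathode and Pb²⁺/Pb at the anode, E°cell = +1.81 − (−0.12) = +1.93 V (n = 2).
Rearranging E = E° − (0.0592/n)·log Q gives log Q = 2(+1.93 − (+2.061))/0.0592 = −4.426.
The balanced reaction is 2 Co3+(aq) + Pb(s) → 2 Co2+(aq) + Pb2+(aq), so Q = ([Co2+(aq)]^2·[Pb2+(aq)]) / [Co3+(aq)]^2.
Isolating [Co2+(aq)] in Q = 10^{−4.426} yields log [Co2+(aq)] = −2.275, i.e. 0.0053 M.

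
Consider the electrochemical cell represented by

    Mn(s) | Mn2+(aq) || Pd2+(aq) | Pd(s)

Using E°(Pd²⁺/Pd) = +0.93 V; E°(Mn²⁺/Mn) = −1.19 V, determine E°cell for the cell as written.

By convention the left-hand electrode in cell notation is the anode (oxidation) and the right-hand electrode is the cathode (reduction).
E°cell = E°(right) − E°(left) = +0.93 − (−1.19) = +2.12 V.

+2.12 V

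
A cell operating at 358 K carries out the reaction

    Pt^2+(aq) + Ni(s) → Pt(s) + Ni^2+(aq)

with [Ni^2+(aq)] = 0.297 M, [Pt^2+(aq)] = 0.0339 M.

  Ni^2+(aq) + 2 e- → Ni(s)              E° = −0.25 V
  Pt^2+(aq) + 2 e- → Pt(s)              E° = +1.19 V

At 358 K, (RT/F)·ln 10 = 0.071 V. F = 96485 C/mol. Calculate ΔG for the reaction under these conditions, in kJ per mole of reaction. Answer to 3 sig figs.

The standard cell potential is +1.19 − (−0.25) = +1.44 V, with n = 2 electrons in the balanced equation.
Here Q = [Ni^2+(aq)] / [Pt^2+(aq)] = 8.76 (log Q = 0.943), giving E = +1.44 − (0.071/2)·(0.943) = +1.4065 V.
ΔG = −nFE = −(2)(96485)(+1.4065) J/mol = −271 kJ/mol.

−271 kJ/mol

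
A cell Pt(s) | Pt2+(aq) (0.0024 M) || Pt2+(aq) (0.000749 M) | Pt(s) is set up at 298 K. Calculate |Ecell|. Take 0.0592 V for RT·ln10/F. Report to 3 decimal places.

0.015 V

For a concentration cell E°cell = 0, since both electrodes use the same couple.
The compartment with the higher Pt2+(aq) concentration (0.0024 M) acts as the cathode; ions are reduced there and produced at the dilute (0.000749 M) anode.
With n = 2, Ecell = −(0.0592/2)·log([dilute]/[conc]) = −(0.0592/2)·log(0.000749/0.0024) = +0.015 V.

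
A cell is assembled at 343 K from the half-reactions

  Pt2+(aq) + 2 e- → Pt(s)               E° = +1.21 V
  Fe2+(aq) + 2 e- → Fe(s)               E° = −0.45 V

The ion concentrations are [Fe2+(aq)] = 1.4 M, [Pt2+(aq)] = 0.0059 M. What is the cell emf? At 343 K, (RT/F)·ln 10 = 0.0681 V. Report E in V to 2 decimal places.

+1.58 V

Pt²⁺/Pt is reduced (cathode, E° = +1.21 V) and Fe²⁺/Fe is oxidized (anode).
E°cell = +1.21 − (−0.45) = +1.66 V, with n = 2 electrons transferred.
For the overall reaction Pt2+(aq) + Fe(s) → Pt(s) + Fe2+(aq), Q = [Fe2+(aq)] / [Pt2+(aq)] = 237, giving log Q = 2.375.
E = E° − (0.0681/n)·log Q = +1.66 − (0.0681/2)(2.375) = +1.58 V.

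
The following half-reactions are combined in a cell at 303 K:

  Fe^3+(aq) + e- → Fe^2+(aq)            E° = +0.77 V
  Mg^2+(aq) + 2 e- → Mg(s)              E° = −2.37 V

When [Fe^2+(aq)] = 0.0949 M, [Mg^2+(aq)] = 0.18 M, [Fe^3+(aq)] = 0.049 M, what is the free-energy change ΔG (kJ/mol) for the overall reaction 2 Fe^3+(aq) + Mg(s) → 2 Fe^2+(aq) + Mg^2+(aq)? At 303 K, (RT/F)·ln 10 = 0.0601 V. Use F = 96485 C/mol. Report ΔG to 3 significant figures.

The standard cell potential is +0.77 − (−2.37) = +3.14 V, with n = 2 electrons in the balanced equation.
Here Q = ([Fe^2+(aq)]^2·[Mg^2+(aq)]) / [Fe^3+(aq)]^2 = 0.675 (log Q = −0.171), giving E = +3.14 − (0.0601/2)·(−0.171) = +3.1451 V.
Then ΔG = −nFE = −2 × 96485 × +3.1451 J/mol = −607 kJ/mol.

−607 kJ/mol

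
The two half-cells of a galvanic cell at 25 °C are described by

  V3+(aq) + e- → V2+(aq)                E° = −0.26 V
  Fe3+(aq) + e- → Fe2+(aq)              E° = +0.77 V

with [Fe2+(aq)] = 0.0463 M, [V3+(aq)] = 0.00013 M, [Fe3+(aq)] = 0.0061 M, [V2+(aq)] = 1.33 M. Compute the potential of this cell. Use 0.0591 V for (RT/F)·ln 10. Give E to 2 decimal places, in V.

Fe³⁺/Fe²⁺ is reduced (cathode, E° = +0.77 V) and V³⁺/V²⁺ is oxidized (anode).
E°cell = +0.77 − (−0.26) = +1.03 V, with n = 1 electron transferred.
The balanced reaction is Fe3+(aq) + V2+(aq) → Fe2+(aq) + V3+(aq), so Q = ([Fe2+(aq)]·[V3+(aq)]) / ([Fe3+(aq)]·[V2+(aq)]) = 0.000742 and log Q = −3.130.
By the Nernst equation, E = +1.03 − (0.0591/1)·(−3.130) = +1.21 V.

+1.21 V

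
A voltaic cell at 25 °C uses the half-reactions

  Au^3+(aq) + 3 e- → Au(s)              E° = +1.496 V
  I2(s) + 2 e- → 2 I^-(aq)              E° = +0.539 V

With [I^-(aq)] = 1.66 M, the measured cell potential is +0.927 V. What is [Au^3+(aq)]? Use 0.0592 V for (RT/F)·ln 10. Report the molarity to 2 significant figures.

0.0066 M

Au³⁺/Au is the cathode (higher E°); E°cell = +1.496 − (+0.539) = +0.957 V with n = 6.
From the Nernst equation, log Q = n(E° − E)/0.0592 = 6·(+0.957 − (+0.927))/0.0592 = 3.041.
For 2 Au^3+(aq) + 6 I^-(aq) → 2 Au(s) + 3 I2(s), the reaction quotient is Q = 1 / ([Au^3+(aq)]^2·[I^-(aq)]^6).
Isolating [Au^3+(aq)] in Q = 10^{3.041} yields log [Au^3+(aq)] = −2.181, i.e. 0.0066 M.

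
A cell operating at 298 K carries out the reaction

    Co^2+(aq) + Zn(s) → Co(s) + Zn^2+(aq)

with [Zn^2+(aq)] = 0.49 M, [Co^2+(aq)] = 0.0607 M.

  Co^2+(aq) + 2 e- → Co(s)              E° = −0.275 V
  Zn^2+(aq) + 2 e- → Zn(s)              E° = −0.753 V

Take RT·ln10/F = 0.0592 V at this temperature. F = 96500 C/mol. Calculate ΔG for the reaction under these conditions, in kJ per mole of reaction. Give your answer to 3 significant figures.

E°cell = −0.275 − (−0.753) = +0.478 V; the balanced reaction transfers n = 2 electrons.
Q = [Zn^2+(aq)] / [Co^2+(aq)] = 8.07, so log Q = 0.907 and E = +0.478 − (0.0592/2)(0.907) = +0.4512 V.
Then ΔG = −nFE = −2 × 96500 × +0.4512 J/mol = −87.1 kJ/mol.

−87.1 kJ/mol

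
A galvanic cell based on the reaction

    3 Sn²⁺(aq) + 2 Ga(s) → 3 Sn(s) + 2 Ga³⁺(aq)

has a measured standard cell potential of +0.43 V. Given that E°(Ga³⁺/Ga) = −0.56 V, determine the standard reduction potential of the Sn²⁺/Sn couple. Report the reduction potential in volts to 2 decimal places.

−0.13 V

In the reaction as written the Sn²⁺/Sn couple is reduced (cathode) and Ga³⁺/Ga is oxidized (anode), so E°cell = E°(Sn²⁺/Sn) − E°(Ga³⁺/Ga).
E°(Sn²⁺/Sn) = E°cell + E°(anode) = +0.43 + (−0.56) = −0.13 V.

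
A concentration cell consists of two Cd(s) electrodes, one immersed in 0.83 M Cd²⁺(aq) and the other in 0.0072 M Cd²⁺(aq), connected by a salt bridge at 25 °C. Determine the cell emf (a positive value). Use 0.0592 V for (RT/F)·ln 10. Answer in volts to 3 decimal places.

For a concentration cell E°cell = 0, since both electrodes use the same couple.
The compartment with the higher Cd²⁺(aq) concentration (0.83 M) acts as the cathode; ions are reduced there and produced at the dilute (0.0072 M) anode.
With n = 2, Ecell = −(0.0592/2)·log([dilute]/[conc]) = −(0.0592/2)·log(0.0072/0.83) = +0.061 V.

0.061 V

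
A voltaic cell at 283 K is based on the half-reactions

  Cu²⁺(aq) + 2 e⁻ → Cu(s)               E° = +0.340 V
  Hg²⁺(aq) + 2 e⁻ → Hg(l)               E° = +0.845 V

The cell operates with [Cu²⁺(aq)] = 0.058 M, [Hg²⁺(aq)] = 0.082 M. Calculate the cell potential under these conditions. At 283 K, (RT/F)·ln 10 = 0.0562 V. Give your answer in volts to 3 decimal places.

The Hg²⁺/Hg couple has the more positive E°, so it is the cathode; Cu²⁺/Cu is the anode.
E°cell = E°cat − E°an = +0.845 − (+0.340) = +0.505 V; n = 2.
Balancing gives Hg²⁺(aq) + Cu(s) → Hg(l) + Cu²⁺(aq); hence Q = [Cu²⁺(aq)] / [Hg²⁺(aq)] = 0.707 (log Q = −0.150).
Applying E = E° − (RT ln10/nF)·log Q gives +0.505 − (0.0562/2)(−0.150) = +0.509 V.

+0.509 V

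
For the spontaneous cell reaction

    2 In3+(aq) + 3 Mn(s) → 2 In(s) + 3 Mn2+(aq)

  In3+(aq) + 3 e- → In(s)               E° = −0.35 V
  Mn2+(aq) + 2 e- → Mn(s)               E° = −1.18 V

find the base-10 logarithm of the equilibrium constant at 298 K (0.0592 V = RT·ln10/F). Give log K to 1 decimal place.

The In³⁺/In couple is reduced (cathode); E°cell = −0.35 − (−1.18) = +0.83 V with n = 6.
At equilibrium E = 0, so log K = nE°cell / 0.0592 = (6)(+0.83) / 0.0592 = 84.1.

log K = 84.1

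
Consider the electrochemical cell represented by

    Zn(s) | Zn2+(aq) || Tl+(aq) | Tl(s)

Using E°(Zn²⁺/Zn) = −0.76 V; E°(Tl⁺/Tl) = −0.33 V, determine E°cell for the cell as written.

By convention the left-hand electrode in cell notation is the anode (oxidation) and the right-hand electrode is the cathode (reduction).
E°cell = E°(right) − E°(left) = −0.33 − (−0.76) = +0.43 V.

+0.43 V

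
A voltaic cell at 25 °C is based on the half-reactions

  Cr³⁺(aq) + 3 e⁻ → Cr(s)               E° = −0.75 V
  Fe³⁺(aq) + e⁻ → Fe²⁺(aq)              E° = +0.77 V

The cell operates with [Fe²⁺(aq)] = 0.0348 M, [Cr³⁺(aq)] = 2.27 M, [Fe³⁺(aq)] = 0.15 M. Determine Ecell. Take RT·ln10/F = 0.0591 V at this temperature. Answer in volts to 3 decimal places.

Since E°(Fe³⁺/Fe²⁺) > E°(Cr³⁺/Cr), Fe³⁺/Fe²⁺ serves as the cathode.
E°cell = +0.77 − (−0.75) = +1.52 V, with n = 3 electrons transferred.
Balancing gives 3 Fe³⁺(aq) + Cr(s) → 3 Fe²⁺(aq) + Cr³⁺(aq); hence Q = ([Fe²⁺(aq)]^3·[Cr³⁺(aq)]) / [Fe³⁺(aq)]^3 = 0.0283 (log Q = −1.548).
Applying E = E° − (RT ln10/nF)·log Q gives +1.52 − (0.0591/3)(−1.548) = +1.550 V.

+1.550 V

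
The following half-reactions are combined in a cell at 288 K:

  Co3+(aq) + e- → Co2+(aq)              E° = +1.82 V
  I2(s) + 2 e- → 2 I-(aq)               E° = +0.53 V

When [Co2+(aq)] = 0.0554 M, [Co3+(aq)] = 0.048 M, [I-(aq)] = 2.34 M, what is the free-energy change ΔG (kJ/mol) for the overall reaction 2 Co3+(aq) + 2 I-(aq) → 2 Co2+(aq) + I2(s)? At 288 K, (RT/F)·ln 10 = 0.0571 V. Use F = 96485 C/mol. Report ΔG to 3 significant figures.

−252 kJ/mol

E°cell = +1.82 − (+0.53) = +1.29 V; the balanced reaction transfers n = 2 electrons.
The reaction quotient is [Co2+(aq)]^2 / ([Co3+(aq)]^2·[I-(aq)]^2) = 0.243; by Nernst, E = +1.29 − (0.0571/2)(−0.614) = +1.3075 V.
ΔG = −nFE = −(2)(96485)(+1.3075) J/mol = −252 kJ/mol.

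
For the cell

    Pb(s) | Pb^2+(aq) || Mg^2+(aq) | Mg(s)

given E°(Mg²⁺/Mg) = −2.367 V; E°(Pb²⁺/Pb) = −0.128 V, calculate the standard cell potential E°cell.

−2.239 V

By convention the left-hand electrode in cell notation is the anode (oxidation) and the right-hand electrode is the cathode (reduction).
E°cell = E°(right) − E°(left) = −2.367 − (−0.128) = −2.239 V.
The negative sign shows that, as written, the cell would require an external voltage to drive the reaction.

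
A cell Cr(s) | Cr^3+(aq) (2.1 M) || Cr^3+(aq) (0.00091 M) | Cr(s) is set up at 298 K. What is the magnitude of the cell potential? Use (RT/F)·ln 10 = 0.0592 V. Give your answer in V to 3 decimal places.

For a concentration cell E°cell = 0, since both electrodes use the same couple.
The compartment with the higher Cr^3+(aq) concentration (2.1 M) acts as the cathode; ions are reduced there and produced at the dilute (0.00091 M) anode.
With n = 3, Ecell = −(0.0592/3)·log([dilute]/[conc]) = −(0.0592/3)·log(0.00091/2.1) = +0.066 V.

0.066 V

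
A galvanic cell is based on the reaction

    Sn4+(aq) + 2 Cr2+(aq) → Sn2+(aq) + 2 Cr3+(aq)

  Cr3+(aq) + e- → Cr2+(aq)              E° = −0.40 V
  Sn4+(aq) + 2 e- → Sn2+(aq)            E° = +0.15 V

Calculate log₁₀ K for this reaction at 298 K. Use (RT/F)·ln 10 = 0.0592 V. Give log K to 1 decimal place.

log K = 18.6

The Sn⁴⁺/Sn²⁺ couple is reduced (cathode); E°cell = +0.15 − (−0.40) = +0.55 V with n = 2.
At equilibrium E = 0, so log K = nE°cell / 0.0592 = (2)(+0.55) / 0.0592 = 18.6.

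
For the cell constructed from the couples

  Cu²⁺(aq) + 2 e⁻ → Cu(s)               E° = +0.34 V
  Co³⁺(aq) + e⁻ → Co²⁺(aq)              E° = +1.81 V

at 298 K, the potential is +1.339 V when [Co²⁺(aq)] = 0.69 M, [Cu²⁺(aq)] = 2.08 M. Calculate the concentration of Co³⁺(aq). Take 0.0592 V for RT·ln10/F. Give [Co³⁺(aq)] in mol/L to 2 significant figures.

0.0061 M

With Co³⁺/Co²⁺ at the cathode and Cu²⁺/Cu at the anode, E°cell = +1.81 − (+0.34) = +1.47 V (n = 2).
Since E = E° − (0.0592/n)·log Q, log Q = n(E° − E)/0.0592 = 4.426.
For 2 Co³⁺(aq) + Cu(s) → 2 Co²⁺(aq) + Cu²⁺(aq), the reaction quotient is Q = ([Co²⁺(aq)]^2·[Cu²⁺(aq)]) / [Co³⁺(aq)]^2.
Isolating [Co³⁺(aq)] in Q = 10^{4.426} yields log [Co³⁺(aq)] = −2.215, i.e. 0.0061 M.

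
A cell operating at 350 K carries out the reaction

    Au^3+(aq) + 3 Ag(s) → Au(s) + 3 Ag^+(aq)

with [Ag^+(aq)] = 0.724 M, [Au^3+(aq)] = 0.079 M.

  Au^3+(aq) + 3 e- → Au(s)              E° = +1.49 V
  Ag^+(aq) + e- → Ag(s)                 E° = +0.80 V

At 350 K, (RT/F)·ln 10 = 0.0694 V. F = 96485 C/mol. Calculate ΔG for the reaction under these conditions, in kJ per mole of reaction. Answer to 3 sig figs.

−195 kJ/mol

With Au³⁺/Au reduced at the cathode, E°cell = +1.49 − (+0.80) = +0.69 V and n = 3.
Q = [Ag^+(aq)]^3 / [Au^3+(aq)] = 4.8, so log Q = 0.682 and E = +0.69 − (0.0694/3)(0.682) = +0.6742 V.
Then ΔG = −nFE = −3 × 96485 × +0.6742 J/mol = −195 kJ/mol.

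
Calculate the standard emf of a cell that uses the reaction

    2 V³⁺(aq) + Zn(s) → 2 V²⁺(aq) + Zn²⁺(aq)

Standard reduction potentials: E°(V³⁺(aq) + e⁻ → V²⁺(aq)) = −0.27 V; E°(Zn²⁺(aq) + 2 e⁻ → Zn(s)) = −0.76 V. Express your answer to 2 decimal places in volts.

In the reaction as written, V³⁺(aq) is reduced (cathode) and Zn²⁺(aq) is produced by oxidation at the anode.
E°cell = E°(cathode) − E°(anode) = −0.27 − (−0.76) = +0.49 V.
The positive value indicates the reaction is spontaneous as written.

+0.49 V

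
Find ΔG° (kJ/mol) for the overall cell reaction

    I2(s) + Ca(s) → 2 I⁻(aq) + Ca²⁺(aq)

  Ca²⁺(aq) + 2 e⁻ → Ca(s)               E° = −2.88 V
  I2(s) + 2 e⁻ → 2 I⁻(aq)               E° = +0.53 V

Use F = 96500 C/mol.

−658 kJ/mol

In the reaction as written I2(s) is reduced, so the I₂/I⁻ couple is the cathode and Ca²⁺/Ca is the anode.
E°cell = +0.53 − (−2.88) = +3.41 V; balancing electrons gives n = 2.
ΔG° = −nFE°cell = −(2)(96500)(+3.41) J/mol = −658 kJ/mol.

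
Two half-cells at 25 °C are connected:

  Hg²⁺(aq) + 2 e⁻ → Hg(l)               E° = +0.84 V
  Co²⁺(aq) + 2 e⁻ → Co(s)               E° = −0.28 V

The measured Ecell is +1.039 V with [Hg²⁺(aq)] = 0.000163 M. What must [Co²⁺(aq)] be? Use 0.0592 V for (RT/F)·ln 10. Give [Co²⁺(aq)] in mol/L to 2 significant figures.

0.089 M

With Hg²⁺/Hg at the cathode and Co²⁺/Co at the anode, E°cell = +0.84 − (−0.28) = +1.12 V (n = 2).
Rearranging E = E° − (0.0592/n)·log Q gives log Q = 2(+1.12 − (+1.039))/0.0592 = 2.736.
For Hg²⁺(aq) + Co(s) → Hg(l) + Co²⁺(aq), the reaction quotient is Q = [Co²⁺(aq)] / [Hg²⁺(aq)].
Isolating [Co²⁺(aq)] in Q = 10^{2.736} yields log [Co²⁺(aq)] = −1.052, i.e. 0.089 M.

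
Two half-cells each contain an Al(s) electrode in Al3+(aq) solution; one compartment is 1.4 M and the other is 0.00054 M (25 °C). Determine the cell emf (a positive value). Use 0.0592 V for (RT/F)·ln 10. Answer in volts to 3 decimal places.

For a concentration cell E°cell = 0, since both electrodes use the same couple.
The compartment with the higher Al3+(aq) concentration (1.4 M) acts as the cathode; ions are reduced there and produced at the dilute (0.00054 M) anode.
With n = 3, Ecell = −(0.0592/3)·log([dilute]/[conc]) = −(0.0592/3)·log(0.00054/1.4) = +0.067 V.

0.067 V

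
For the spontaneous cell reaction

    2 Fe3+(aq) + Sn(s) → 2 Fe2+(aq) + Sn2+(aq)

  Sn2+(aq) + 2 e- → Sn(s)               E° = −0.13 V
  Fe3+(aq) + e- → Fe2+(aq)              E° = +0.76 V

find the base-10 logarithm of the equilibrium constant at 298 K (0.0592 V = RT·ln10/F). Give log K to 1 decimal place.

The Fe³⁺/Fe²⁺ couple is reduced (cathode); E°cell = +0.76 − (−0.13) = +0.89 V with n = 2.
At equilibrium E = 0, so log K = nE°cell / 0.0592 = (2)(+0.89) / 0.0592 = 30.1.

log K = 30.1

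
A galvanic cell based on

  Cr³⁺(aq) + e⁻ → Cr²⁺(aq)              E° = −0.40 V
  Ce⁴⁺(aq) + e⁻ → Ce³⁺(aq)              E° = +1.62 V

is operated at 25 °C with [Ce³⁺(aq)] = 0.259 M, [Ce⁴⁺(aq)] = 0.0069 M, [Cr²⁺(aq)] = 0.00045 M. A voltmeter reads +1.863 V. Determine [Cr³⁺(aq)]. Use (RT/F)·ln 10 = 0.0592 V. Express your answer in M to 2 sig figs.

0.0054 M

With Ce⁴⁺/Ce³⁺ at the cathode and Cr³⁺/Cr²⁺ at the anode, E°cell = +1.62 − (−0.40) = +2.02 V (n = 1).
Since E = E° − (0.0592/n)·log Q, log Q = n(E° − E)/0.0592 = 2.652.
The balanced reaction is Ce⁴⁺(aq) + Cr²⁺(aq) → Ce³⁺(aq) + Cr³⁺(aq), so Q = ([Ce³⁺(aq)]·[Cr³⁺(aq)]) / ([Ce⁴⁺(aq)]·[Cr²⁺(aq)]).
Isolating [Cr³⁺(aq)] in Q = 10^{2.652} yields log [Cr³⁺(aq)] = −2.269, i.e. 0.0054 M.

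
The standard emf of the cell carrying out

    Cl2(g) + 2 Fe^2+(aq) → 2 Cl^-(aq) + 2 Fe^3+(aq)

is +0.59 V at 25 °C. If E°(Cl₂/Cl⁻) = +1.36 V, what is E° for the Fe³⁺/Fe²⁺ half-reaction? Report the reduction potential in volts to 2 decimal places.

In the reaction as written the Cl₂/Cl⁻ couple is reduced (cathode) and Fe³⁺/Fe²⁺ is oxidized (anode), so E°cell = E°(Cl₂/Cl⁻) − E°(Fe³⁺/Fe²⁺).
E°(Fe³⁺/Fe²⁺) = E°(cathode) − E°cell = +1.36 − (+0.59) = +0.77 V.

+0.77 V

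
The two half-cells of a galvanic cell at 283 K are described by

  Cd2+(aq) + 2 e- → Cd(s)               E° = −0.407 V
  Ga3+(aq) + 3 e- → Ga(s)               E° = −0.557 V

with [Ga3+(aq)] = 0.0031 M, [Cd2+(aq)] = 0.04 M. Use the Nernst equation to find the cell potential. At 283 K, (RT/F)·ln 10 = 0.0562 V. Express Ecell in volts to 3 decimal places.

+0.158 V

Since E°(Cd²⁺/Cd) > E°(Ga³⁺/Ga), Cd²⁺/Cd serves as the cathode.
E°cell = −0.407 − (−0.557) = +0.150 V, with n = 6 electrons transferred.
For the overall reaction 3 Cd2+(aq) + 2 Ga(s) → 3 Cd(s) + 2 Ga3+(aq), Q = [Ga3+(aq)]^2 / [Cd2+(aq)]^3 = 0.15, giving log Q = −0.823.
E = E° − (0.0562/n)·log Q = +0.150 − (0.0562/6)(−0.823) = +0.158 V.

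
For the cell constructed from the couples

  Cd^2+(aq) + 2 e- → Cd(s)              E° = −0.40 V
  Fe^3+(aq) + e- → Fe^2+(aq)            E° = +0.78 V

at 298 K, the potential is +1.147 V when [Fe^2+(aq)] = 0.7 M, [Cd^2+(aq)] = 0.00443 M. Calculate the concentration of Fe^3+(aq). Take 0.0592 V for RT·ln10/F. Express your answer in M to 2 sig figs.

0.013 M

Fe³⁺/Fe²⁺ is the cathode (higher E°); E°cell = +0.78 − (−0.40) = +1.18 V with n = 2.
Since E = E° − (0.0592/n)·log Q, log Q = n(E° − E)/0.0592 = 1.115.
The balanced reaction is 2 Fe^3+(aq) + Cd(s) → 2 Fe^2+(aq) + Cd^2+(aq), so Q = ([Fe^2+(aq)]^2·[Cd^2+(aq)]) / [Fe^3+(aq)]^2.
Substituting the known concentrations and solving, log [Fe^3+(aq)] = −1.889 and [Fe^3+(aq)] = 0.013 M.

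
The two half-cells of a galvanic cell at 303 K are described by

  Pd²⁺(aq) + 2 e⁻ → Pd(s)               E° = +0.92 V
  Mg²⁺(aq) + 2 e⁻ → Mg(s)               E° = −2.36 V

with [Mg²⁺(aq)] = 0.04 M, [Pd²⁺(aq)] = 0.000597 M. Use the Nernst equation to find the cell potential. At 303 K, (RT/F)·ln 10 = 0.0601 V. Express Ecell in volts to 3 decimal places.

+3.225 V

Since E°(Pd²⁺/Pd) > E°(Mg²⁺/Mg), Pd²⁺/Pd serves as the cathode.
The standard potential is +0.92 − (−2.36) = +3.28 V and the balanced reaction transfers n = 2 electrons.
The balanced reaction is Pd²⁺(aq) + Mg(s) → Pd(s) + Mg²⁺(aq), so Q = [Mg²⁺(aq)] / [Pd²⁺(aq)] = 67 and log Q = 1.826.
By the Nernst equation, E = +3.28 − (0.0601/2)·(1.826) = +3.225 V.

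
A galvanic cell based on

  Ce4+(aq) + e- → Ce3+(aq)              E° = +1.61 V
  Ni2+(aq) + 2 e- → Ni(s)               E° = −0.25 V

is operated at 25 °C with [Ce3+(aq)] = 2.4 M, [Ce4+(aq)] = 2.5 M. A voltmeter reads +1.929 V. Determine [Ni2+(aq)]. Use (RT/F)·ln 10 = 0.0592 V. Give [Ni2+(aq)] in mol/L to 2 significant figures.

0.0051 M

Ce⁴⁺/Ce³⁺ is the cathode (higher E°); E°cell = +1.61 − (−0.25) = +1.86 V with n = 2.
Rearranging E = E° − (0.0592/n)·log Q gives log Q = 2(+1.86 − (+1.929))/0.0592 = −2.331.
Balancing electrons gives 2 Ce4+(aq) + Ni(s) → 2 Ce3+(aq) + Ni2+(aq); thus Q = ([Ce3+(aq)]^2·[Ni2+(aq)]) / [Ce4+(aq)]^2.
Solving for the unknown gives log [Ni2+(aq)] = −2.296, so [Ni2+(aq)] ≈ 0.0051 M.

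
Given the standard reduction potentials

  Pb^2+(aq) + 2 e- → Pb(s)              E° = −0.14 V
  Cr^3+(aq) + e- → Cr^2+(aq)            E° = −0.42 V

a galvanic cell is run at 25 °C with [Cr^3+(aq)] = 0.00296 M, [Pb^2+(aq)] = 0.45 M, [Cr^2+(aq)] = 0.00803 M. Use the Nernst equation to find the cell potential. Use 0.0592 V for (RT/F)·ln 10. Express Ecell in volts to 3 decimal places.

Since E°(Pb²⁺/Pb) > E°(Cr³⁺/Cr²⁺), Pb²⁺/Pb serves as the cathode.
E°cell = E°cat − E°an = −0.14 − (−0.42) = +0.28 V; n = 2.
Balancing gives Pb^2+(aq) + 2 Cr^2+(aq) → Pb(s) + 2 Cr^3+(aq); hence Q = [Cr^3+(aq)]^2 / ([Pb^2+(aq)]·[Cr^2+(aq)]^2) = 0.302 (log Q = −0.520).
E = E° − (0.0592/n)·log Q = +0.28 − (0.0592/2)(−0.520) = +0.295 V.

+0.295 V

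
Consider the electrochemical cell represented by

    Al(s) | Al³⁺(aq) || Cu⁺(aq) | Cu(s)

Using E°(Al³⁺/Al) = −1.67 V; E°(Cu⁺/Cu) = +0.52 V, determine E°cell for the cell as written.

+2.19 V

By convention the left-hand electrode in cell notation is the anode (oxidation) and the right-hand electrode is the cathode (reduction).
E°cell = E°(right) − E°(left) = +0.52 − (−1.67) = +2.19 V.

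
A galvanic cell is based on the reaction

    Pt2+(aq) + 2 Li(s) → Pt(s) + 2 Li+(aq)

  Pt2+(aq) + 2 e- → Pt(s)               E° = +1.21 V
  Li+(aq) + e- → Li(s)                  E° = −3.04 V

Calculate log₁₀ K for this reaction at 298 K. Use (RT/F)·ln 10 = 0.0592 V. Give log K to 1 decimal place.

log K = 143.6

The Pt²⁺/Pt couple is reduced (cathode); E°cell = +1.21 − (−3.04) = +4.25 V with n = 2.
At equilibrium E = 0, so log K = nE°cell / 0.0592 = (2)(+4.25) / 0.0592 = 143.6.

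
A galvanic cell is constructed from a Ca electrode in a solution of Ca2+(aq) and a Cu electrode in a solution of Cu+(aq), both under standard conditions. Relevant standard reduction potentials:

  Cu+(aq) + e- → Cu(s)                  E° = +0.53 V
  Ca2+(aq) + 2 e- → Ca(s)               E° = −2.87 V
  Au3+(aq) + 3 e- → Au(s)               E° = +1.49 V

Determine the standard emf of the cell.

The Cu⁺/Cu couple has the higher E°, so Cu ion is reduced (cathode) and Ca is oxidized (anode).
E°cell = E°(cathode) − E°(anode) = +0.53 − (−2.87) = +3.40 V.

+3.40 V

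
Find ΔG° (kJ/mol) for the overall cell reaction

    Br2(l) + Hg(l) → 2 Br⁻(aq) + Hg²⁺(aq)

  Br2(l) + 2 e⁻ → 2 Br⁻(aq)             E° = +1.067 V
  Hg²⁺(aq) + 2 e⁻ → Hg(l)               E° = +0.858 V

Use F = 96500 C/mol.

−40.3 kJ/mol

In the reaction as written Br2(l) is reduced, so the Br₂/Br⁻ couple is the cathode and Hg²⁺/Hg is the anode.
E°cell = +1.067 − (+0.858) = +0.209 V; balancing electrons gives n = 2.
ΔG° = −nFE°cell = −(2)(96500)(+0.209) J/mol = −40.3 kJ/mol.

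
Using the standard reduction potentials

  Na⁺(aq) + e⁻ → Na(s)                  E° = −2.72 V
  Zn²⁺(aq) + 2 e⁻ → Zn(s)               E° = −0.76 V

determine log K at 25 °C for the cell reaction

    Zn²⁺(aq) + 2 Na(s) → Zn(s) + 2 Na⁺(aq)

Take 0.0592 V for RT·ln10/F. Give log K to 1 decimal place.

The Zn²⁺/Zn couple is reduced (cathode); E°cell = −0.76 − (−2.72) = +1.96 V with n = 2.
At equilibrium E = 0, so log K = nE°cell / 0.0592 = (2)(+1.96) / 0.0592 = 66.2.

log K = 66.2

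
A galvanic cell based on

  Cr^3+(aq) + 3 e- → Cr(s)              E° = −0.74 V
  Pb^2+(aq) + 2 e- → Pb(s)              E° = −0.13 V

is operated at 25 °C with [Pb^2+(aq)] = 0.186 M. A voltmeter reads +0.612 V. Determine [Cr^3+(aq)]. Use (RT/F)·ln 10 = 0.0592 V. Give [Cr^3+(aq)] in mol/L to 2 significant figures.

0.064 M

Pb²⁺/Pb is the cathode (higher E°); E°cell = −0.13 − (−0.74) = +0.61 V with n = 6.
From the Nernst equation, log Q = n(E° − E)/0.0592 = 6·(+0.61 − (+0.612))/0.0592 = −0.203.
The balanced reaction is 3 Pb^2+(aq) + 2 Cr(s) → 3 Pb(s) + 2 Cr^3+(aq), so Q = [Cr^3+(aq)]^2 / [Pb^2+(aq)]^3.
Solving for the unknown gives log [Cr^3+(aq)] = −1.197, so [Cr^3+(aq)] ≈ 0.064 M.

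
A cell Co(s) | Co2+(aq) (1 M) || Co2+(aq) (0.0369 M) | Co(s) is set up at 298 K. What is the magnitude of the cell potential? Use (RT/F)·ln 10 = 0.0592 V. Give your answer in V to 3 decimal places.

0.042 V

For a concentration cell E°cell = 0, since both electrodes use the same couple.
The compartment with the higher Co2+(aq) concentration (1 M) acts as the cathode; ions are reduced there and produced at the dilute (0.0369 M) anode.
With n = 2, Ecell = −(0.0592/2)·log([dilute]/[conc]) = −(0.0592/2)·log(0.0369/1) = +0.042 V.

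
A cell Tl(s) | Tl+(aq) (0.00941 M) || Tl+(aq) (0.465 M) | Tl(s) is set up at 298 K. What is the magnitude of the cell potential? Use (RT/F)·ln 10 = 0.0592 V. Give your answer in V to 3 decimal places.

For a concentration cell E°cell = 0, since both electrodes use the same couple.
The compartment with the higher Tl+(aq) concentration (0.465 M) acts as the cathode; ions are reduced there and produced at the dilute (0.00941 M) anode.
With n = 1, Ecell = −(0.0592/1)·log([dilute]/[conc]) = −(0.0592/1)·log(0.00941/0.465) = +0.100 V.

0.100 V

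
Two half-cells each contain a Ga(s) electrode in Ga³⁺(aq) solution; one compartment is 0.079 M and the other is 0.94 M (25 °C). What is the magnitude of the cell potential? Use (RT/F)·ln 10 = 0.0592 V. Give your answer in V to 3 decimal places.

For a concentration cell E°cell = 0, since both electrodes use the same couple.
The compartment with the higher Ga³⁺(aq) concentration (0.94 M) acts as the cathode; ions are reduced there and produced at the dilute (0.079 M) anode.
With n = 3, Ecell = −(0.0592/3)·log([dilute]/[conc]) = −(0.0592/3)·log(0.079/0.94) = +0.021 V.

0.021 V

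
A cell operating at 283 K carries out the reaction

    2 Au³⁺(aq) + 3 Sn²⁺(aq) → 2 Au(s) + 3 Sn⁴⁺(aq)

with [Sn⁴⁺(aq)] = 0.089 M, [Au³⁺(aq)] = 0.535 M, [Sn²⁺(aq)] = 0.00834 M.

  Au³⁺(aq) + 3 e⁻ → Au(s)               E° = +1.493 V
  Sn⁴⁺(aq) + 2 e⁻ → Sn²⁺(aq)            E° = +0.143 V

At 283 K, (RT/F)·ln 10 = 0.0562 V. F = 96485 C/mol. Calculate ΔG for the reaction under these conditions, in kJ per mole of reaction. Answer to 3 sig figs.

With Au³⁺/Au reduced at the cathode, E°cell = +1.493 − (+0.143) = +1.350 V and n = 6.
The reaction quotient is [Sn⁴⁺(aq)]^3 / ([Au³⁺(aq)]^2·[Sn²⁺(aq)]^3) = 4.25×10^3; by Nernst, E = +1.350 − (0.0562/6)(3.628) = +1.3160 V.
Finally ΔG = −nFE = −(6)(96485 C/mol)(+1.3160 V) = −762 kJ/mol.

−762 kJ/mol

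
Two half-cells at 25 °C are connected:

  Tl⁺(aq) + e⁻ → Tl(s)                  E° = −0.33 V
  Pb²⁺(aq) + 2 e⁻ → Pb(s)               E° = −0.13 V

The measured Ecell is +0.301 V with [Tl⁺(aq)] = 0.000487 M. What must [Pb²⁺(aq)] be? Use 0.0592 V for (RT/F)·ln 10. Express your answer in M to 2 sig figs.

0.00061 M

With Pb²⁺/Pb at the cathode and Tl⁺/Tl at the anode, E°cell = −0.13 − (−0.33) = +0.20 V (n = 2).
From the Nernst equation, log Q = n(E° − E)/0.0592 = 2·(+0.20 − (+0.301))/0.0592 = −3.412.
Balancing electrons gives Pb²⁺(aq) + 2 Tl(s) → Pb(s) + 2 Tl⁺(aq); thus Q = [Tl⁺(aq)]^2 / [Pb²⁺(aq)].
Substituting the known concentrations and solving, log [Pb²⁺(aq)] = −3.213 and [Pb²⁺(aq)] = 0.00061 M.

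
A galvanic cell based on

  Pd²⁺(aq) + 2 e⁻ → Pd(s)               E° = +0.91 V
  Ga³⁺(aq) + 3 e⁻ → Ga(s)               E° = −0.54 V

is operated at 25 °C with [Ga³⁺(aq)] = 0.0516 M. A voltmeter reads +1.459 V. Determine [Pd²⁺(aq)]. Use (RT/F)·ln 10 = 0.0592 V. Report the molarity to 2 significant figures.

0.28 M

With Pd²⁺/Pd at the cathode and Ga³⁺/Ga at the anode, E°cell = +0.91 − (−0.54) = +1.45 V (n = 6).
From the Nernst equation, log Q = n(E° − E)/0.0592 = 6·(+1.45 − (+1.459))/0.0592 = −0.912.
For 3 Pd²⁺(aq) + 2 Ga(s) → 3 Pd(s) + 2 Ga³⁺(aq), the reaction quotient is Q = [Ga³⁺(aq)]^2 / [Pd²⁺(aq)]^3.
Solving for the unknown gives log [Pd²⁺(aq)] = −0.554, so [Pd²⁺(aq)] ≈ 0.28 M.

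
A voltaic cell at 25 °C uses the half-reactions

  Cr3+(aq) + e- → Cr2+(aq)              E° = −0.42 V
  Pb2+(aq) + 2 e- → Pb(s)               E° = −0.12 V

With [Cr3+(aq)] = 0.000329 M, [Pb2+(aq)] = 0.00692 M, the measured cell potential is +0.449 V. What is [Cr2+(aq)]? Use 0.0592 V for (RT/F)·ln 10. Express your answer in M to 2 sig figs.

1.3 M

The Pb²⁺/Pb couple has the larger reduction potential, so it is the cathode: E°cell = −0.12 − (−0.42) = +0.30 V and n = 2.
From the Nernst equation, log Q = n(E° − E)/0.0592 = 2·(+0.30 − (+0.449))/0.0592 = −5.034.
Balancing electrons gives Pb2+(aq) + 2 Cr2+(aq) → Pb(s) + 2 Cr3+(aq); thus Q = [Cr3+(aq)]^2 / ([Pb2+(aq)]·[Cr2+(aq)]^2).
Isolating [Cr2+(aq)] in Q = 10^{−5.034} yields log [Cr2+(aq)] = 0.114, i.e. 1.3 M.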